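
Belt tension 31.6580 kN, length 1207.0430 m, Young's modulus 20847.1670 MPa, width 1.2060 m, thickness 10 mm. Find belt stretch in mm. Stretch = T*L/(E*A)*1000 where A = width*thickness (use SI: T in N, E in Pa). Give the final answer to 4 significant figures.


A = 1.2060 * 0.01 = 0.01206 m^2
Stretch = 31.6580*1000 * 1207.0430 / (20847.1670e6 * 0.01206) * 1000
Stretch = 152.0 mm


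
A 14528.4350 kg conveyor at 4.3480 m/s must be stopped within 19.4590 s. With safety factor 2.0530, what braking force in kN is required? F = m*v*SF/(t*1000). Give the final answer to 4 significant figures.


F = 14528.4350 * 4.3480 / 19.4590 * 2.0530 / 1000
F = 6.665 kN


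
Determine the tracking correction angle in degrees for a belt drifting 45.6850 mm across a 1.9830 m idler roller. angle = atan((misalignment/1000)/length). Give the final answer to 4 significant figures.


misalign_m = 45.6850 / 1000 = 0.045685 m
angle = atan(0.045685 / 1.9830)
angle = 1.320 deg


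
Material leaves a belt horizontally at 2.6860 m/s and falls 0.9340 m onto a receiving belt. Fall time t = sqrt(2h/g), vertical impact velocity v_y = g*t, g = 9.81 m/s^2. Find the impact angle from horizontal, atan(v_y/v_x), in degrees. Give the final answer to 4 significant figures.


t = sqrt(2*0.9340/9.81) = 0.436369 s
v_y = 9.81 * 0.436369 = 4.28078 m/s
angle = atan(4.28078 / 2.6860) = 57.89 deg


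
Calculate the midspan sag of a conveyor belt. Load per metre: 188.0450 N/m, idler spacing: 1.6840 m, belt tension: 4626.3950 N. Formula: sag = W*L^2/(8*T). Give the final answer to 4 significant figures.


sag = 188.0450 * 1.6840^2 / (8 * 4626.3950)
sag = 0.01441 m


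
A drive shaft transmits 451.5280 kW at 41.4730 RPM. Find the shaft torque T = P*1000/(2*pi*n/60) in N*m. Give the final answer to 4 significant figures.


omega = 2*pi*41.4730/60 = 4.34304 rad/s
T = 451.5280*1000 / 4.34304
T = 104000 N*m


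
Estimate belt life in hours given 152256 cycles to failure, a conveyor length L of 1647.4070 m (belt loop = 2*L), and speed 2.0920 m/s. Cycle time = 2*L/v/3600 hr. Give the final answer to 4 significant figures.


cycle_time = 2 * 1647.4070 / 2.0920 / 3600 = 0.437489 hr
life = 152256 * 0.437489 = 66610 hours


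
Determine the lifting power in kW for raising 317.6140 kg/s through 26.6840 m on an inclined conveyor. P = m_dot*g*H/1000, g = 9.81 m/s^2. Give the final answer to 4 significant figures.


P = 317.6140 * 9.81 * 26.6840 / 1000
P = 83.14 kW


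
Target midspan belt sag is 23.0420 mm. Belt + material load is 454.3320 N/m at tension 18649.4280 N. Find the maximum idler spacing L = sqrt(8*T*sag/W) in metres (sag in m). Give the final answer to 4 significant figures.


sag = 23.0420/1000 = 0.023042 m
L = sqrt(8 * 18649.4280 * 0.023042 / 454.3320)
L = 2.751 m


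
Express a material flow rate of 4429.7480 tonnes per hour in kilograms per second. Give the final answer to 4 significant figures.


m_dot = 4429.7480 * 1000 / 3600
m_dot = 1230 kg/s


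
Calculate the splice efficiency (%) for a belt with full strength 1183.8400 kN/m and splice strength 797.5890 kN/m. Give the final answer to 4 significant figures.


Eff = 797.5890 / 1183.8400 * 100
Eff = 67.37 %


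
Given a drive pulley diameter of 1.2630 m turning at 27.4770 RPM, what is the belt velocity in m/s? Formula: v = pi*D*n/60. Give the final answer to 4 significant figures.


v = pi * 1.2630 * 27.4770 / 60
v = 1.817 m/s


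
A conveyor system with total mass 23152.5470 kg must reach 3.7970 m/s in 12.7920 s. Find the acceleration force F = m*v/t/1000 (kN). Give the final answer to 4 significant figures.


F = 23152.5470 * 3.7970 / 12.7920 / 1000
F = 6.872 kN


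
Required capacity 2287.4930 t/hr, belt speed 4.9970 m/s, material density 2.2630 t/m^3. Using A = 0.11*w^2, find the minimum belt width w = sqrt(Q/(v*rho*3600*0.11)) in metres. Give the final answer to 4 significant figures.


A_req = 2287.4930 / (4.9970 * 2.2630 * 3600) = 0.0561906 m^2
w = sqrt(0.0561906 / 0.11)
w = 0.7147 m


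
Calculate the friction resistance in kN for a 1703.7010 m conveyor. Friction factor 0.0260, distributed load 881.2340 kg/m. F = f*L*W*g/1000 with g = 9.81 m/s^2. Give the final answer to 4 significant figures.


F = 0.0260 * 1703.7010 * 881.2340 * 9.81 / 1000
F = 382.9 kN


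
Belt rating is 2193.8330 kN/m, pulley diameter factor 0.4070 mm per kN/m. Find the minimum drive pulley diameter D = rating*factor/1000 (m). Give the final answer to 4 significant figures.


D = 2193.8330 * 0.4070 / 1000
D = 0.8929 m


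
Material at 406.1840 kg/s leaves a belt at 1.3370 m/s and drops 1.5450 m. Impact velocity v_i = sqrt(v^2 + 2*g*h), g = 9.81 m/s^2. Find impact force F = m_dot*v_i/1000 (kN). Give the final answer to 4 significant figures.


v_i = sqrt(1.3370^2 + 2*9.81*1.5450) = 5.66573 m/s
F = 406.1840 * 5.66573 / 1000
F = 2.301 kN


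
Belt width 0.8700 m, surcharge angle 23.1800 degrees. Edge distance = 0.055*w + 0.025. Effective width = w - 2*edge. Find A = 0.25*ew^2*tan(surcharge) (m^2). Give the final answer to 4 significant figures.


edge = 0.055*0.8700 + 0.025 = 0.07285 m
ew = 0.8700 - 2*0.07285 = 0.7243 m
A = 0.25 * 0.7243^2 * tan(23.1800 deg)
A = 0.05616 m^2


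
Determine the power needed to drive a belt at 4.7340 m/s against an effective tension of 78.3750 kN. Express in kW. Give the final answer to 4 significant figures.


P = Te * v = 78.3750 * 4.7340
P = 371.0 kW


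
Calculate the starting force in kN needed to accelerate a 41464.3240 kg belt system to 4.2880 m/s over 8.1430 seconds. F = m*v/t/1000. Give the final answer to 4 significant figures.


F = 41464.3240 * 4.2880 / 8.1430 / 1000
F = 21.83 kN


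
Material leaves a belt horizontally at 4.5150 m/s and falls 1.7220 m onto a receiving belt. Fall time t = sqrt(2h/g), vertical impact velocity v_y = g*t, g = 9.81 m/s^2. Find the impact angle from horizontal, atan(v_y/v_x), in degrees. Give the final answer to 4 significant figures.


t = sqrt(2*1.7220/9.81) = 0.592512 s
v_y = 9.81 * 0.592512 = 5.81254 m/s
angle = atan(5.81254 / 4.5150) = 52.16 deg


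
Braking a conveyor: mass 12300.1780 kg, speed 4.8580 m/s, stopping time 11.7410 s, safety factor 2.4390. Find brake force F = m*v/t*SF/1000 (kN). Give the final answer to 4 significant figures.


F = 12300.1780 * 4.8580 / 11.7410 * 2.4390 / 1000
F = 12.41 kN


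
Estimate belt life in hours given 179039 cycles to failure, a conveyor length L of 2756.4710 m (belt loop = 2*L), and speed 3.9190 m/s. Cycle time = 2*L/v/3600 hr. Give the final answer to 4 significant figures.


cycle_time = 2 * 2756.4710 / 3.9190 / 3600 = 0.390756 hr
life = 179039 * 0.390756 = 69960 hours


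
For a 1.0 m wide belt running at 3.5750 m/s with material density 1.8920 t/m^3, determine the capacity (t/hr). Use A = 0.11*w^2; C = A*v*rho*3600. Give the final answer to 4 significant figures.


A = 0.11 * 1.0^2 = 0.11 m^2
C = 0.11 * 3.5750 * 1.8920 * 3600
C = 2679 t/hr


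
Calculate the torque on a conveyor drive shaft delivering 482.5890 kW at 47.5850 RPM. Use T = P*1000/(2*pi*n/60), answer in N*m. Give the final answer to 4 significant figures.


omega = 2*pi*47.5850/60 = 4.98309 rad/s
T = 482.5890*1000 / 4.98309
T = 96850 N*m


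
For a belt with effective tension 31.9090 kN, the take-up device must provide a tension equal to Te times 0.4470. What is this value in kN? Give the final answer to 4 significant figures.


T_tu = 31.9090 * 0.4470
T_tu = 14.26 kN


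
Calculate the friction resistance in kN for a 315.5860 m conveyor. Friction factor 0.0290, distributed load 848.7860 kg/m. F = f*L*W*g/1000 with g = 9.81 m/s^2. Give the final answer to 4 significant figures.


F = 0.0290 * 315.5860 * 848.7860 * 9.81 / 1000
F = 76.20 kN


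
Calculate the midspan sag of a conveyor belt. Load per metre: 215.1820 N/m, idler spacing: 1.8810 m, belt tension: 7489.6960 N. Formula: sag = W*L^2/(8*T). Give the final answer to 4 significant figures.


sag = 215.1820 * 1.8810^2 / (8 * 7489.6960)
sag = 0.01271 m


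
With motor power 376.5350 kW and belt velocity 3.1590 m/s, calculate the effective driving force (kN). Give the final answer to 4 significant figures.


Te = P / v = 376.5350 / 3.1590
Te = 119.2 kN


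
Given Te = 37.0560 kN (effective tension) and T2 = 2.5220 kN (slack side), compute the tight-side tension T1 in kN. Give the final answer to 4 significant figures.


T1 = Te + T2 = 37.0560 + 2.5220
T1 = 39.58 kN


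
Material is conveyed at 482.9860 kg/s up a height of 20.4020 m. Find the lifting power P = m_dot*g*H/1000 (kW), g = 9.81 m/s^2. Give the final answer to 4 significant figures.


P = 482.9860 * 9.81 * 20.4020 / 1000
P = 96.67 kW


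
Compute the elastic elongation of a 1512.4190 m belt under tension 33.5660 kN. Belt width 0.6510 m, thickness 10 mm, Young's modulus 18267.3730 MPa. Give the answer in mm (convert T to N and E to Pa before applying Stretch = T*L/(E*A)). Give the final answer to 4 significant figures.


A = 0.6510 * 0.01 = 0.00651 m^2
Stretch = 33.5660*1000 * 1512.4190 / (18267.3730e6 * 0.00651) * 1000
Stretch = 426.9 mm


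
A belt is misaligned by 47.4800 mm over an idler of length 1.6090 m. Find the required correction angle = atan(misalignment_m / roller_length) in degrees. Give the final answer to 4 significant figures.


misalign_m = 47.4800 / 1000 = 0.047480 m
angle = atan(0.047480 / 1.6090)
angle = 1.690 deg


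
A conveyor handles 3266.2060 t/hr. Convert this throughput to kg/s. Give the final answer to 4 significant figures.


m_dot = 3266.2060 * 1000 / 3600
m_dot = 907.3 kg/s


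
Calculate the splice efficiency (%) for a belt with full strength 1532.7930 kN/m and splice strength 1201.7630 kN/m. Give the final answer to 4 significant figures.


Eff = 1201.7630 / 1532.7930 * 100
Eff = 78.40 %


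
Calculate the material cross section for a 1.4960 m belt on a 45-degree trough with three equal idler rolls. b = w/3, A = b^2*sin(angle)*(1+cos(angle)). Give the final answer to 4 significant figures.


b = 1.4960/3 = 0.498667 m
A = 0.498667^2 * sin(45 deg) * (1 + cos(45 deg))
A = 0.3002 m^2


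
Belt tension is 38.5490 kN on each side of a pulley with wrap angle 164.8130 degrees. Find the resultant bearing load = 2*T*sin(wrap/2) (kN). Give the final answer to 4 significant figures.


F = 2 * 38.5490 * sin(164.8130/2 deg)
F = 76.42 kN


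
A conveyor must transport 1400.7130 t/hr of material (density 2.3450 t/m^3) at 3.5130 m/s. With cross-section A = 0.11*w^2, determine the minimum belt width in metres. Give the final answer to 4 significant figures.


A_req = 1400.7130 / (3.5130 * 2.3450 * 3600) = 0.0472308 m^2
w = sqrt(0.0472308 / 0.11)
w = 0.6553 m


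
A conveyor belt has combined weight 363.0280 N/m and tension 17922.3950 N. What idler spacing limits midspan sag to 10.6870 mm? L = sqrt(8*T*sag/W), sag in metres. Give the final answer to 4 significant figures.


sag = 10.6870/1000 = 0.010687 m
L = sqrt(8 * 17922.3950 * 0.010687 / 363.0280)
L = 2.054 m


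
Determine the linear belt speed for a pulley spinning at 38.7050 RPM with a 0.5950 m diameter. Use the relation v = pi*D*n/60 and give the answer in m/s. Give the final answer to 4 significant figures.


v = pi * 0.5950 * 38.7050 / 60
v = 1.206 m/s


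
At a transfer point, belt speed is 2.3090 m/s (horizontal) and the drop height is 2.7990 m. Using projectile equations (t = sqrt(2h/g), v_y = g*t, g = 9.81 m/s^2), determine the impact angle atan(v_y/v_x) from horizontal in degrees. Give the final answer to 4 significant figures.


t = sqrt(2*2.7990/9.81) = 0.755409 s
v_y = 9.81 * 0.755409 = 7.41056 m/s
angle = atan(7.41056 / 2.3090) = 72.69 deg


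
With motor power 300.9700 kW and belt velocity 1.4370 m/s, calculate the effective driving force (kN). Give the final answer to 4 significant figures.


Te = P / v = 300.9700 / 1.4370
Te = 209.4 kN


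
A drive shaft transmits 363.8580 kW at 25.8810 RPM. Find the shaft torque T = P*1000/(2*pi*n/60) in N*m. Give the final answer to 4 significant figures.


omega = 2*pi*25.8810/60 = 2.71025 rad/s
T = 363.8580*1000 / 2.71025
T = 134300 N*m


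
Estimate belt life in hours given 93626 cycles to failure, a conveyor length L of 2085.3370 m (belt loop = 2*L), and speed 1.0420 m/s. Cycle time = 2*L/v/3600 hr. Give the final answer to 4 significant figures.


cycle_time = 2 * 2085.3370 / 1.0420 / 3600 = 1.11182 hr
life = 93626 * 1.11182 = 104100 hours


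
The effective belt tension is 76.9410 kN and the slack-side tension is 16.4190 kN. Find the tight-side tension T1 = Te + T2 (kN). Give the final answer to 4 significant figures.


T1 = Te + T2 = 76.9410 + 16.4190
T1 = 93.36 kN


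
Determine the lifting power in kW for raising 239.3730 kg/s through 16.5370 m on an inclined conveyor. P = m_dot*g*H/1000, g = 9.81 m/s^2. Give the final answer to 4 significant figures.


P = 239.3730 * 9.81 * 16.5370 / 1000
P = 38.83 kW


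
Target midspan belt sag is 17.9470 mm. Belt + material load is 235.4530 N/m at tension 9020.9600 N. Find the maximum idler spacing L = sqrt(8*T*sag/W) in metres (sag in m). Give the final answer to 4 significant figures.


sag = 17.9470/1000 = 0.017947 m
L = sqrt(8 * 9020.9600 * 0.017947 / 235.4530)
L = 2.345 m


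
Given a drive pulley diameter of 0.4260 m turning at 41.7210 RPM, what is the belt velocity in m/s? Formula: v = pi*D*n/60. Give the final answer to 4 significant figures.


v = pi * 0.4260 * 41.7210 / 60
v = 0.9306 m/s


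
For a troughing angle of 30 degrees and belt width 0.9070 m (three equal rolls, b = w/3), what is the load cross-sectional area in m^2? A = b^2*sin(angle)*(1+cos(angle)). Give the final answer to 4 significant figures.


b = 0.9070/3 = 0.302333 m
A = 0.302333^2 * sin(30 deg) * (1 + cos(30 deg))
A = 0.08528 m^2


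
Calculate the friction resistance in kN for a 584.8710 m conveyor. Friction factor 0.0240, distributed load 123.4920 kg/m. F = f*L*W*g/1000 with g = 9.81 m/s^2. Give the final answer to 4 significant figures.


F = 0.0240 * 584.8710 * 123.4920 * 9.81 / 1000
F = 17.01 kN


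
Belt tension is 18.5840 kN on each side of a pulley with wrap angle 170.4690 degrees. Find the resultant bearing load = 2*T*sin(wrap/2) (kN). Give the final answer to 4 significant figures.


F = 2 * 18.5840 * sin(170.4690/2 deg)
F = 37.04 kN


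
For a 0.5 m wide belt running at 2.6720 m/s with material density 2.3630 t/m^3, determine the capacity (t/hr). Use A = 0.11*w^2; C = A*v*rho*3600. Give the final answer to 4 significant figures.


A = 0.11 * 0.5^2 = 0.0275 m^2
C = 0.0275 * 2.6720 * 2.3630 * 3600
C = 625.1 t/hr


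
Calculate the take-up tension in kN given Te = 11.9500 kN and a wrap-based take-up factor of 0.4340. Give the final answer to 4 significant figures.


T_tu = 11.9500 * 0.4340
T_tu = 5.186 kN


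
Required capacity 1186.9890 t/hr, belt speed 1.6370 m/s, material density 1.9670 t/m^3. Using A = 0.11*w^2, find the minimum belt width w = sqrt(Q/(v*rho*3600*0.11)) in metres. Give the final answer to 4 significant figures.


A_req = 1186.9890 / (1.6370 * 1.9670 * 3600) = 0.102398 m^2
w = sqrt(0.102398 / 0.11)
w = 0.9648 m


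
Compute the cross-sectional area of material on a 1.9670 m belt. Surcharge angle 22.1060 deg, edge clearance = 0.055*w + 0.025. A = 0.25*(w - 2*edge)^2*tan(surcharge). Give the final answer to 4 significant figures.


edge = 0.055*1.9670 + 0.025 = 0.133185 m
ew = 1.9670 - 2*0.133185 = 1.70063 m
A = 0.25 * 1.70063^2 * tan(22.1060 deg)
A = 0.2937 m^2


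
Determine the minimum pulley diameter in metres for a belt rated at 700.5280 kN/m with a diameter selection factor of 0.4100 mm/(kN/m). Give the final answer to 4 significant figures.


D = 700.5280 * 0.4100 / 1000
D = 0.2872 m


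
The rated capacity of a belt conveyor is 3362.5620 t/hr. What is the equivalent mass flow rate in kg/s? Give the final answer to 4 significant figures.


m_dot = 3362.5620 * 1000 / 3600
m_dot = 934.0 kg/s


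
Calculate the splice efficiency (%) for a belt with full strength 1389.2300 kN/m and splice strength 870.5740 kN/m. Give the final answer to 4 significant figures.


Eff = 870.5740 / 1389.2300 * 100
Eff = 62.67 %


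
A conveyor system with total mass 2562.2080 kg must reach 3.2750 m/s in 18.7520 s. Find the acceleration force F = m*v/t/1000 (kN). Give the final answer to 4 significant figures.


F = 2562.2080 * 3.2750 / 18.7520 / 1000
F = 0.4475 kN


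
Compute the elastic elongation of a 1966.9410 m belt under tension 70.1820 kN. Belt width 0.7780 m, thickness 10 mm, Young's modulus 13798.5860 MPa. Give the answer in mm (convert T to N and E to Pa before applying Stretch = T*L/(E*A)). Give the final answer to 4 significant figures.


A = 0.7780 * 0.01 = 0.00778 m^2
Stretch = 70.1820*1000 * 1966.9410 / (13798.5860e6 * 0.00778) * 1000
Stretch = 1286 mm


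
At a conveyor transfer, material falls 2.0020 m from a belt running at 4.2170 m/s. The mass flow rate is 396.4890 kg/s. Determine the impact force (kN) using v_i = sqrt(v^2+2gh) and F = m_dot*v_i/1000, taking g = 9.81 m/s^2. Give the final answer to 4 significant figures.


v_i = sqrt(4.2170^2 + 2*9.81*2.0020) = 7.55396 m/s
F = 396.4890 * 7.55396 / 1000
F = 2.995 kN


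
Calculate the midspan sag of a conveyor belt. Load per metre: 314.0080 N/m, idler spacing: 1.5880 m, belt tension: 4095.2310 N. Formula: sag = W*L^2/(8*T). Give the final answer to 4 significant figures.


sag = 314.0080 * 1.5880^2 / (8 * 4095.2310)
sag = 0.02417 m


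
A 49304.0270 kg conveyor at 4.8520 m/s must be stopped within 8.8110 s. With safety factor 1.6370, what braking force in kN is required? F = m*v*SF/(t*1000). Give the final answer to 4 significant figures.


F = 49304.0270 * 4.8520 / 8.8110 * 1.6370 / 1000
F = 44.45 kN


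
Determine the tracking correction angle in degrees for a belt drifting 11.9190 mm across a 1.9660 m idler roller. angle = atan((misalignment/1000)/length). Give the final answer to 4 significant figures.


misalign_m = 11.9190 / 1000 = 0.011919 m
angle = atan(0.011919 / 1.9660)
angle = 0.3474 deg


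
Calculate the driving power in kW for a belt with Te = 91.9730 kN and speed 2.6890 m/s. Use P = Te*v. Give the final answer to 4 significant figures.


P = Te * v = 91.9730 * 2.6890
P = 247.3 kW


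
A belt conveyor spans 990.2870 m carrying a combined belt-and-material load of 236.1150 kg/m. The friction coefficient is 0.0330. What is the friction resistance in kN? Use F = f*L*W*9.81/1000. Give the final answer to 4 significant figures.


F = 0.0330 * 990.2870 * 236.1150 * 9.81 / 1000
F = 75.70 kN


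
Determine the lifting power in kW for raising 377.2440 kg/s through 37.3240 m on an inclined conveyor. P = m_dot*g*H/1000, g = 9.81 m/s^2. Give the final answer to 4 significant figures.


P = 377.2440 * 9.81 * 37.3240 / 1000
P = 138.1 kW


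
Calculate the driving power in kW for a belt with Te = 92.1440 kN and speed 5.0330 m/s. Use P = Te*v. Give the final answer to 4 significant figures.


P = Te * v = 92.1440 * 5.0330
P = 463.8 kW


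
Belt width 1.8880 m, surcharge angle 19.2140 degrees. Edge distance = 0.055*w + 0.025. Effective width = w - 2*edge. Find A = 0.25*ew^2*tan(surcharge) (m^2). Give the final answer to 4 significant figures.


edge = 0.055*1.8880 + 0.025 = 0.12884 m
ew = 1.8880 - 2*0.12884 = 1.63032 m
A = 0.25 * 1.63032^2 * tan(19.2140 deg)
A = 0.2316 m^2


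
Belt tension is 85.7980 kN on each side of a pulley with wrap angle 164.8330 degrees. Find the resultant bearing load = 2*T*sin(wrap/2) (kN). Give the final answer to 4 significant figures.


F = 2 * 85.7980 * sin(164.8330/2 deg)
F = 170.1 kN


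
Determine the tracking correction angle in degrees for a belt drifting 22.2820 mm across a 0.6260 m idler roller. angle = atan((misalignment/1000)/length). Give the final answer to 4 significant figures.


misalign_m = 22.2820 / 1000 = 0.022282 m
angle = atan(0.022282 / 0.6260)
angle = 2.039 deg


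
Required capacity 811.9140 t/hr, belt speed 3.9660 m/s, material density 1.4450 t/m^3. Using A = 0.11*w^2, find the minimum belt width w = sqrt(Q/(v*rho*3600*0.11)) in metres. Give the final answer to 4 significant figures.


A_req = 811.9140 / (3.9660 * 1.4450 * 3600) = 0.0393538 m^2
w = sqrt(0.0393538 / 0.11)
w = 0.5981 m


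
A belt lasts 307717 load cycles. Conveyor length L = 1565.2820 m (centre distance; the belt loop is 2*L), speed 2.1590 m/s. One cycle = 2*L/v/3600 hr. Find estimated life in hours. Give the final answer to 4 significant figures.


cycle_time = 2 * 1565.2820 / 2.1590 / 3600 = 0.40278 hr
life = 307717 * 0.40278 = 123900 hours


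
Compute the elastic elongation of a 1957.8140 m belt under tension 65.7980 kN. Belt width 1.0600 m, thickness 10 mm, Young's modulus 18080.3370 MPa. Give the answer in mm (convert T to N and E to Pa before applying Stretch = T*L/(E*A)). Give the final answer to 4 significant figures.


A = 1.0600 * 0.01 = 0.01060 m^2
Stretch = 65.7980*1000 * 1957.8140 / (18080.3370e6 * 0.01060) * 1000
Stretch = 672.2 mm


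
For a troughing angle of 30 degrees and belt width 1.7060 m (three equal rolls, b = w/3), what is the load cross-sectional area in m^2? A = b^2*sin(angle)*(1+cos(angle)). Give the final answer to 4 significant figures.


b = 1.7060/3 = 0.568667 m
A = 0.568667^2 * sin(30 deg) * (1 + cos(30 deg))
A = 0.3017 m^2


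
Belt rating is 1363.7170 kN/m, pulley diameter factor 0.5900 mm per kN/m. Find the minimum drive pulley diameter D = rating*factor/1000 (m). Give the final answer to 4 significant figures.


D = 1363.7170 * 0.5900 / 1000
D = 0.8046 m


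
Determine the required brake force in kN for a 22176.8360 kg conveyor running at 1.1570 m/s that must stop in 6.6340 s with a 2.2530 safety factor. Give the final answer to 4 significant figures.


F = 22176.8360 * 1.1570 / 6.6340 * 2.2530 / 1000
F = 8.714 kN


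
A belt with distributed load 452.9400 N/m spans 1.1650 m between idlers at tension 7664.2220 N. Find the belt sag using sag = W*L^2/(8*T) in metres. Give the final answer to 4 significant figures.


sag = 452.9400 * 1.1650^2 / (8 * 7664.2220)
sag = 0.01003 m


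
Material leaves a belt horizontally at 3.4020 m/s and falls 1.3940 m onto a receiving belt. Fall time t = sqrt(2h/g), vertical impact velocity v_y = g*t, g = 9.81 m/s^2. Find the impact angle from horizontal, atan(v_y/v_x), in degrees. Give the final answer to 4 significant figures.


t = sqrt(2*1.3940/9.81) = 0.533104 s
v_y = 9.81 * 0.533104 = 5.22975 m/s
angle = atan(5.22975 / 3.4020) = 56.96 deg


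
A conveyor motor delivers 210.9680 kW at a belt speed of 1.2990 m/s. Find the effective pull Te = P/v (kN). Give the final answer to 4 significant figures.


Te = P / v = 210.9680 / 1.2990
Te = 162.4 kN


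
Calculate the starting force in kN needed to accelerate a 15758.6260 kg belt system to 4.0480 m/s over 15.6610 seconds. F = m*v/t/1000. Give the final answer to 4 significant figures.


F = 15758.6260 * 4.0480 / 15.6610 / 1000
F = 4.073 kN


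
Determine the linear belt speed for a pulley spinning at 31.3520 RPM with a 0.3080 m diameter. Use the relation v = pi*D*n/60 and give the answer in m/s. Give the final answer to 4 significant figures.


v = pi * 0.3080 * 31.3520 / 60
v = 0.5056 m/s


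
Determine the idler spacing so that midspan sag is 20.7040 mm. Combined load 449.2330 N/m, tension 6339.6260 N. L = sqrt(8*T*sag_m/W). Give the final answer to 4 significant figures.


sag = 20.7040/1000 = 0.020704 m
L = sqrt(8 * 6339.6260 * 0.020704 / 449.2330)
L = 1.529 m


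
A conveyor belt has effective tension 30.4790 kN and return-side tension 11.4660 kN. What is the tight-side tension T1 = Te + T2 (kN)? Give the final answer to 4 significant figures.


T1 = Te + T2 = 30.4790 + 11.4660
T1 = 41.95 kN


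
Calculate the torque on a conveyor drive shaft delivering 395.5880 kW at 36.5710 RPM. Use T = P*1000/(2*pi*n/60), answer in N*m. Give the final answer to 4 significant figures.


omega = 2*pi*36.5710/60 = 3.82971 rad/s
T = 395.5880*1000 / 3.82971
T = 103300 N*m


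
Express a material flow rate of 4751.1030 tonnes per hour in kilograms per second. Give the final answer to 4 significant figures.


m_dot = 4751.1030 * 1000 / 3600
m_dot = 1320 kg/s


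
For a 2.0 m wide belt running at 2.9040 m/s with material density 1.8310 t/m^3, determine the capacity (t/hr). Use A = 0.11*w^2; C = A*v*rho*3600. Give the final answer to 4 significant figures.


A = 0.11 * 2.0^2 = 0.44 m^2
C = 0.44 * 2.9040 * 1.8310 * 3600
C = 8422 t/hr


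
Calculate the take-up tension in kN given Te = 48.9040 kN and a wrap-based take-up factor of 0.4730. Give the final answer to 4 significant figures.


T_tu = 48.9040 * 0.4730
T_tu = 23.13 kN


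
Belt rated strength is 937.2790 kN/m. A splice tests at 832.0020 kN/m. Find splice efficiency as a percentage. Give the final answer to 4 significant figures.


Eff = 832.0020 / 937.2790 * 100
Eff = 88.77 %


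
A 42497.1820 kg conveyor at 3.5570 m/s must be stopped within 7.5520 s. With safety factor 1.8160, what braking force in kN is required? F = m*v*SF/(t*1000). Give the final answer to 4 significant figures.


F = 42497.1820 * 3.5570 / 7.5520 * 1.8160 / 1000
F = 36.35 kN


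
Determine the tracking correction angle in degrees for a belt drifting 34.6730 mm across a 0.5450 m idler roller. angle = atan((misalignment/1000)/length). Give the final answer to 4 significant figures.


misalign_m = 34.6730 / 1000 = 0.034673 m
angle = atan(0.034673 / 0.5450)
angle = 3.640 deg


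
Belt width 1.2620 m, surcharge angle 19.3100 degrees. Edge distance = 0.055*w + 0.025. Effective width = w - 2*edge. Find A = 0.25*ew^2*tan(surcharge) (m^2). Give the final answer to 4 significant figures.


edge = 0.055*1.2620 + 0.025 = 0.09441 m
ew = 1.2620 - 2*0.09441 = 1.07318 m
A = 0.25 * 1.07318^2 * tan(19.3100 deg)
A = 0.1009 m^2


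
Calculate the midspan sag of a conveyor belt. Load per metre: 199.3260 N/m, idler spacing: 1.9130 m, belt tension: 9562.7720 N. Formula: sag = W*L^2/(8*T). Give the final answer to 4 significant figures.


sag = 199.3260 * 1.9130^2 / (8 * 9562.7720)
sag = 0.009535 m


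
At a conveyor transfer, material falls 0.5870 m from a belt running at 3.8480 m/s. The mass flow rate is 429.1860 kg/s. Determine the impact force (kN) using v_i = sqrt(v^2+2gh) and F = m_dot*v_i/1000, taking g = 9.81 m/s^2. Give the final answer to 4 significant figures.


v_i = sqrt(3.8480^2 + 2*9.81*0.5870) = 5.1307 m/s
F = 429.1860 * 5.1307 / 1000
F = 2.202 kN


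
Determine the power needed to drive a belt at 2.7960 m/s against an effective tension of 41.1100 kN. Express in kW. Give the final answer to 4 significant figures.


P = Te * v = 41.1100 * 2.7960
P = 114.9 kW


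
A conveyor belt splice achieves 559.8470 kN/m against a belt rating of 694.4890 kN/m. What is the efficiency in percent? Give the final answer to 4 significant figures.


Eff = 559.8470 / 694.4890 * 100
Eff = 80.61 %


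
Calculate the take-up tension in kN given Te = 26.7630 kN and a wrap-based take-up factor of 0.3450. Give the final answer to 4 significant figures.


T_tu = 26.7630 * 0.3450
T_tu = 9.233 kN


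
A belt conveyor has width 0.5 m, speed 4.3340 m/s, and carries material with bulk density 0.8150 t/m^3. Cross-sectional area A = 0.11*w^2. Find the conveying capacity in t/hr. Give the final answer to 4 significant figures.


A = 0.11 * 0.5^2 = 0.0275 m^2
C = 0.0275 * 4.3340 * 0.8150 * 3600
C = 349.7 t/hr


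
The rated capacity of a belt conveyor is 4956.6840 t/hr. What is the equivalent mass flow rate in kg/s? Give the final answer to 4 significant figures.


m_dot = 4956.6840 * 1000 / 3600
m_dot = 1377 kg/s


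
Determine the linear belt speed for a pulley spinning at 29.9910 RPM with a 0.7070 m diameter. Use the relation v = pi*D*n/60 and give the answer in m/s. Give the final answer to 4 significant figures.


v = pi * 0.7070 * 29.9910 / 60
v = 1.110 m/s


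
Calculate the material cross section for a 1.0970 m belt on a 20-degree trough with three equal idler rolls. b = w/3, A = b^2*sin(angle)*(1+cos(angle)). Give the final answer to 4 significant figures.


b = 1.0970/3 = 0.365667 m
A = 0.365667^2 * sin(20 deg) * (1 + cos(20 deg))
A = 0.08871 m^2


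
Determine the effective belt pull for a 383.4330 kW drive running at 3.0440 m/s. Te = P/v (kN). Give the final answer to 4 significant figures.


Te = P / v = 383.4330 / 3.0440
Te = 126.0 kN


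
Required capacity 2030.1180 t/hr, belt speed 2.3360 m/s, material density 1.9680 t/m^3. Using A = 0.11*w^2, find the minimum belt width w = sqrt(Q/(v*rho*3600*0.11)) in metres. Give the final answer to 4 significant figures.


A_req = 2030.1180 / (2.3360 * 1.9680 * 3600) = 0.122665 m^2
w = sqrt(0.122665 / 0.11)
w = 1.056 m


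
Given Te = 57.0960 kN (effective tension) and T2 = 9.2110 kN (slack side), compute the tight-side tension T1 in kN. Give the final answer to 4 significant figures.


T1 = Te + T2 = 57.0960 + 9.2110
T1 = 66.31 kN


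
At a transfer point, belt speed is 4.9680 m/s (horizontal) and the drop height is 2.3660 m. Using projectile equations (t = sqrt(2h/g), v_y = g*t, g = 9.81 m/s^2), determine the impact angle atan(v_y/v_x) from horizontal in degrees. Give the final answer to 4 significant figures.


t = sqrt(2*2.3660/9.81) = 0.694525 s
v_y = 9.81 * 0.694525 = 6.81329 m/s
angle = atan(6.81329 / 4.9680) = 53.90 deg


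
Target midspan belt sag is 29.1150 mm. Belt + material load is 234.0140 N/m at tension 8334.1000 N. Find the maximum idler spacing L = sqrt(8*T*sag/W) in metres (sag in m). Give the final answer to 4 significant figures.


sag = 29.1150/1000 = 0.029115 m
L = sqrt(8 * 8334.1000 * 0.029115 / 234.0140)
L = 2.880 m


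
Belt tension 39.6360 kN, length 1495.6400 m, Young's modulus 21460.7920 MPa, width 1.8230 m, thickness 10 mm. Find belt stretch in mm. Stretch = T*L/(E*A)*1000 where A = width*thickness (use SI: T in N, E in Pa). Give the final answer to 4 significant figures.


A = 1.8230 * 0.01 = 0.01823 m^2
Stretch = 39.6360*1000 * 1495.6400 / (21460.7920e6 * 0.01823) * 1000
Stretch = 151.5 mm


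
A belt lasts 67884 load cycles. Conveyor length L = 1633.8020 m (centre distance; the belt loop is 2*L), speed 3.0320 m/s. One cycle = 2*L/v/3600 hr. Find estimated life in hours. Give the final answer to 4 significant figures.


cycle_time = 2 * 1633.8020 / 3.0320 / 3600 = 0.299363 hr
life = 67884 * 0.299363 = 20320 hours


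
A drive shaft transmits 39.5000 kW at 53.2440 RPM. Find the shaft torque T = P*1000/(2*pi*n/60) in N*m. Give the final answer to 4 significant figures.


omega = 2*pi*53.2440/60 = 5.5757 rad/s
T = 39.5000*1000 / 5.5757
T = 7084 N*m


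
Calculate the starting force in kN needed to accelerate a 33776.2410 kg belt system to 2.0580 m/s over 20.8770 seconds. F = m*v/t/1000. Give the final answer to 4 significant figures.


F = 33776.2410 * 2.0580 / 20.8770 / 1000
F = 3.330 kN


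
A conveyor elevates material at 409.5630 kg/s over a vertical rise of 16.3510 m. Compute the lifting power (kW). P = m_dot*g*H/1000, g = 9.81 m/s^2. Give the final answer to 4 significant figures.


P = 409.5630 * 9.81 * 16.3510 / 1000
P = 65.70 kW


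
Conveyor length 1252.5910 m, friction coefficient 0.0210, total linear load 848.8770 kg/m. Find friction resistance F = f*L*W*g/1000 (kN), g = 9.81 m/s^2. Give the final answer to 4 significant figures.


F = 0.0210 * 1252.5910 * 848.8770 * 9.81 / 1000
F = 219.0 kN


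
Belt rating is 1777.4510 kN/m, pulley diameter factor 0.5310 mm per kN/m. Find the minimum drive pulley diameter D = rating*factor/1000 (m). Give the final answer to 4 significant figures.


D = 1777.4510 * 0.5310 / 1000
D = 0.9438 m


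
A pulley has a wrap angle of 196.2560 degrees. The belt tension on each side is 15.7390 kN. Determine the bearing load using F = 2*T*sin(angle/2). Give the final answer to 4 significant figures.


F = 2 * 15.7390 * sin(196.2560/2 deg)
F = 31.16 kN


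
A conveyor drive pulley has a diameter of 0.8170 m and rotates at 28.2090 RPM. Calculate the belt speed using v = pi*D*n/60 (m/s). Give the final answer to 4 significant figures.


v = pi * 0.8170 * 28.2090 / 60
v = 1.207 m/s


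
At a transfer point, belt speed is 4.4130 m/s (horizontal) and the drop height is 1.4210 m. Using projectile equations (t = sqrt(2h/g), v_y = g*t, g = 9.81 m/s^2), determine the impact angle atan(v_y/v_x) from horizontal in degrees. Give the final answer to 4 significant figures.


t = sqrt(2*1.4210/9.81) = 0.538242 s
v_y = 9.81 * 0.538242 = 5.28015 m/s
angle = atan(5.28015 / 4.4130) = 50.11 deg


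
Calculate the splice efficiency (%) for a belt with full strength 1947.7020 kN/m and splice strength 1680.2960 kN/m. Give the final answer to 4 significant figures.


Eff = 1680.2960 / 1947.7020 * 100
Eff = 86.27 %


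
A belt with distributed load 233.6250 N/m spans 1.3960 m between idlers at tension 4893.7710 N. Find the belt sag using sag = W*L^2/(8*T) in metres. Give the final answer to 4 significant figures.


sag = 233.6250 * 1.3960^2 / (8 * 4893.7710)
sag = 0.01163 m


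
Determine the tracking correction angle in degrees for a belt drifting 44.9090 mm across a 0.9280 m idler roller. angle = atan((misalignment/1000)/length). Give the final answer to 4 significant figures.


misalign_m = 44.9090 / 1000 = 0.044909 m
angle = atan(0.044909 / 0.9280)
angle = 2.771 deg


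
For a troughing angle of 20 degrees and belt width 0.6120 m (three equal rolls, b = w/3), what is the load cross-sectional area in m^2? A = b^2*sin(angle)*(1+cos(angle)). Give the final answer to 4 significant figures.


b = 0.6120/3 = 0.204 m
A = 0.204^2 * sin(20 deg) * (1 + cos(20 deg))
A = 0.02761 m^2


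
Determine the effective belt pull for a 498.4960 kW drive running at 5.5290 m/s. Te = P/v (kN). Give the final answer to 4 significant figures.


Te = P / v = 498.4960 / 5.5290
Te = 90.16 kN


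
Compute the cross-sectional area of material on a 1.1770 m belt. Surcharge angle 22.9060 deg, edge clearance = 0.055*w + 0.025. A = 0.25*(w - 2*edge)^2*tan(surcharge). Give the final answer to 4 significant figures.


edge = 0.055*1.1770 + 0.025 = 0.089735 m
ew = 1.1770 - 2*0.089735 = 0.99753 m
A = 0.25 * 0.99753^2 * tan(22.9060 deg)
A = 0.1051 m^2


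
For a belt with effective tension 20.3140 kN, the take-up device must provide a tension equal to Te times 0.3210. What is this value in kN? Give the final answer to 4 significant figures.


T_tu = 20.3140 * 0.3210
T_tu = 6.521 kN


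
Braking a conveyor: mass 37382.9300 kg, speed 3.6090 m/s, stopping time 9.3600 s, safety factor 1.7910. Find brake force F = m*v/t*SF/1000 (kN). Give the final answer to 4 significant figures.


F = 37382.9300 * 3.6090 / 9.3600 * 1.7910 / 1000
F = 25.82 kN


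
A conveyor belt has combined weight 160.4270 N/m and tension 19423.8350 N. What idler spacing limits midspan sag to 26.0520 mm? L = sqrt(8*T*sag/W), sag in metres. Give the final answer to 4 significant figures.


sag = 26.0520/1000 = 0.026052 m
L = sqrt(8 * 19423.8350 * 0.026052 / 160.4270)
L = 5.023 m


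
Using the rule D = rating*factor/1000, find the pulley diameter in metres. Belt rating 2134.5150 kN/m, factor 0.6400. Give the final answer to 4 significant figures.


D = 2134.5150 * 0.6400 / 1000
D = 1.366 m


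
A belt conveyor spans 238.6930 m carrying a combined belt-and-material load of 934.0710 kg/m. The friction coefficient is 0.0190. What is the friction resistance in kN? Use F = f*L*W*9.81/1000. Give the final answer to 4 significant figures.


F = 0.0190 * 238.6930 * 934.0710 * 9.81 / 1000
F = 41.56 kN


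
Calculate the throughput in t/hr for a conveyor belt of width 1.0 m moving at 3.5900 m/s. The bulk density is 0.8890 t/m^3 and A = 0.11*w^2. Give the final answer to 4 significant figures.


A = 0.11 * 1.0^2 = 0.11 m^2
C = 0.11 * 3.5900 * 0.8890 * 3600
C = 1264 t/hr


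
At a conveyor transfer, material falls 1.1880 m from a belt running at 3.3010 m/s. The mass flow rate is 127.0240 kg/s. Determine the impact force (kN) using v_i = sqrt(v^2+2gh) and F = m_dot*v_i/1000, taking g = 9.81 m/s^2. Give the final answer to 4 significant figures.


v_i = sqrt(3.3010^2 + 2*9.81*1.1880) = 5.84852 m/s
F = 127.0240 * 5.84852 / 1000
F = 0.7429 kN


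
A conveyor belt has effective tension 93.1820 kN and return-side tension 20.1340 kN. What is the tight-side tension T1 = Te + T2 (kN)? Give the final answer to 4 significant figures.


T1 = Te + T2 = 93.1820 + 20.1340
T1 = 113.3 kN


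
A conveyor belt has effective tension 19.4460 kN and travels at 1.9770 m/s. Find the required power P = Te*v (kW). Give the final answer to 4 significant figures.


P = Te * v = 19.4460 * 1.9770
P = 38.44 kW


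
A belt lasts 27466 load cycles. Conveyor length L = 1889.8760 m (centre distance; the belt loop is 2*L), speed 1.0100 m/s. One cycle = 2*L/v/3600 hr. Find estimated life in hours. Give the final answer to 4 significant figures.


cycle_time = 2 * 1889.8760 / 1.0100 / 3600 = 1.03954 hr
life = 27466 * 1.03954 = 28550 hours


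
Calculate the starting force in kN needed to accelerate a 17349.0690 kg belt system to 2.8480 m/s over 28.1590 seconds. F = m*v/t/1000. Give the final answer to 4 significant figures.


F = 17349.0690 * 2.8480 / 28.1590 / 1000
F = 1.755 kN


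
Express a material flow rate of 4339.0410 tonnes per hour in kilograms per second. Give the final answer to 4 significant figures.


m_dot = 4339.0410 * 1000 / 3600
m_dot = 1205 kg/s


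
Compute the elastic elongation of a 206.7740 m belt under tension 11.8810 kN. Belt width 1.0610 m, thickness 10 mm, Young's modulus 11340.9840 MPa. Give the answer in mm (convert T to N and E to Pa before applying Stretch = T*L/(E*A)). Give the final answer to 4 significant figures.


A = 1.0610 * 0.01 = 0.01061 m^2
Stretch = 11.8810*1000 * 206.7740 / (11340.9840e6 * 0.01061) * 1000
Stretch = 20.42 mm


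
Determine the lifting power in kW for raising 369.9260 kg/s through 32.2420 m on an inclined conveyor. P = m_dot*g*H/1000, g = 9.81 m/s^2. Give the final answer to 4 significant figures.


P = 369.9260 * 9.81 * 32.2420 / 1000
P = 117.0 kW


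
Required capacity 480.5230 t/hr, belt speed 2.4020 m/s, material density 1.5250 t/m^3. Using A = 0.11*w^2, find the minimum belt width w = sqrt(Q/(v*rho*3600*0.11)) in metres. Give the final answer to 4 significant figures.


A_req = 480.5230 / (2.4020 * 1.5250 * 3600) = 0.0364392 m^2
w = sqrt(0.0364392 / 0.11)
w = 0.5756 m


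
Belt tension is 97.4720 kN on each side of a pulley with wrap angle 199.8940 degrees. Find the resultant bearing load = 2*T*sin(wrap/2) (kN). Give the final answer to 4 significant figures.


F = 2 * 97.4720 * sin(199.8940/2 deg)
F = 192.0 kN


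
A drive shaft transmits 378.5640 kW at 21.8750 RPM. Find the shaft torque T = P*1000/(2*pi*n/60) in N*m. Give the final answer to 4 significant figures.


omega = 2*pi*21.8750/60 = 2.29074 rad/s
T = 378.5640*1000 / 2.29074
T = 165300 N*m


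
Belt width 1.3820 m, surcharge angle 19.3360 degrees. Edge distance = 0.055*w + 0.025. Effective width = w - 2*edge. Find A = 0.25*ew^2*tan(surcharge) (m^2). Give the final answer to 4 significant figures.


edge = 0.055*1.3820 + 0.025 = 0.10101 m
ew = 1.3820 - 2*0.10101 = 1.17998 m
A = 0.25 * 1.17998^2 * tan(19.3360 deg)
A = 0.1221 m^2


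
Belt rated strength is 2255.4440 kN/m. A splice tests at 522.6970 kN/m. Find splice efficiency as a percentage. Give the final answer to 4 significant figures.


Eff = 522.6970 / 2255.4440 * 100
Eff = 23.17 %


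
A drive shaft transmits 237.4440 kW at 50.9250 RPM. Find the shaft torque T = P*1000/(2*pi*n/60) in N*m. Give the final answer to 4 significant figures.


omega = 2*pi*50.9250/60 = 5.33285 rad/s
T = 237.4440*1000 / 5.33285
T = 44520 N*m
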